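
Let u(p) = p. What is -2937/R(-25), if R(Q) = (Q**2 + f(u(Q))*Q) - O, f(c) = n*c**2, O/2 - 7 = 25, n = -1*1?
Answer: -2937/16186 ≈ -0.18145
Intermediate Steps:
n = -1
O = 64 (O = 14 + 2*25 = 14 + 50 = 64)
f(c) = -c**2
R(Q) = -64 + Q**2 - Q**3 (R(Q) = (Q**2 + (-Q**2)*Q) - 1*64 = (Q**2 - Q**3) - 64 = -64 + Q**2 - Q**3)
-2937/R(-25) = -2937/(-64 + (-25)**2 - 1*(-25)**3) = -2937/(-64 + 625 - 1*(-15625)) = -2937/(-64 + 625 + 15625) = -2937/16186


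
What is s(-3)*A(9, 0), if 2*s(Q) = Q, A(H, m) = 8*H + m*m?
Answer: -108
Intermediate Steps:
A(H, m) = m² + 8*H (A(H, m) = 8*H + m² = m² + 8*H)
s(Q) = Q/2
s(-3)*A(9, 0) = ((½)*(-3))*(0² + 8*9) = -3*(0 + 72)/2 = -3/2*72 = -108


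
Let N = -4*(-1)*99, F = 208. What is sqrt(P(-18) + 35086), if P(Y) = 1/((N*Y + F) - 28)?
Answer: sqrt(47049062711)/1158 ≈ 187.31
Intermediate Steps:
N = 396 (N = 4*99 = 396)
P(Y) = 1/(180 + 396*Y) (P(Y) = 1/((396*Y + 208) - 28) = 1/((208 + 396*Y) - 28) = 1/(180 + 396*Y))
sqrt(P(-18) + 35086) = sqrt(1/(36*(5 + 11*(-18))) + 35086) = sqrt(1/(36*(5 - 198)) + 35086) = sqrt((1/36)/(-193) + 35086) = sqrt((1/36)*(-1/193) + 35086) = sqrt(-1/6948 + 35086) = sqrt(243777527/6948) = sqrt(47049062711)/1158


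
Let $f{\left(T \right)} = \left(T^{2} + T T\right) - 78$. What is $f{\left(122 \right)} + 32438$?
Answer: $62128$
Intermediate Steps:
$f{\left(T \right)} = -78 + 2 T^{2}$ ($f{\left(T \right)} = \left(T^{2} + T^{2}\right) - 78 = 2 T^{2} - 78 = -78 + 2 T^{2}$)
$f{\left(122 \right)} + 32438 = \left(-78 + 2 \cdot 122^{2}\right) + 32438 = \left(-78 + 2 \cdot 14884\right) + 32438 = \left(-78 + 29768\right) + 32438 = 29690 + 32438 = 62128$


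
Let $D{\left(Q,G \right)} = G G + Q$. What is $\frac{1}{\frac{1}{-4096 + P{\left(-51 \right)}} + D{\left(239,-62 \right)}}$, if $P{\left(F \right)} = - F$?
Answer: $\frac{4045}{16515734} \approx 0.00024492$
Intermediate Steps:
$D{\left(Q,G \right)} = Q + G^{2}$ ($D{\left(Q,G \right)} = G^{2} + Q = Q + G^{2}$)
$\frac{1}{\frac{1}{-4096 + P{\left(-51 \right)}} + D{\left(239,-62 \right)}} = \frac{1}{\frac{1}{-4096 - -51} + \left(239 + \left(-62\right)^{2}\right)} = \frac{1}{\frac{1}{-4096 + 51} + \left(239 + 3844\right)} = \frac{1}{\frac{1}{-4045} + 4083} = \frac{1}{- \frac{1}{4045} + 4083} = \frac{1}{\frac{16515734}{4045}} = \frac{4045}{16515734}$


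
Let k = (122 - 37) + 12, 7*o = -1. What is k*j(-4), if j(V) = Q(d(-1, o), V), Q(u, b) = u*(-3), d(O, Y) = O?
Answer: 291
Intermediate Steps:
o = -1/7 (o = (1/7)*(-1) = -1/7 ≈ -0.14286)
k = 97 (k = 85 + 12 = 97)
Q(u, b) = -3*u
j(V) = 3 (j(V) = -3*(-1) = 3)
k*j(-4) = 97*3 = 291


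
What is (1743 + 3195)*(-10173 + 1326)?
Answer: -43686486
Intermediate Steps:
(1743 + 3195)*(-10173 + 1326) = 4938*(-8847) = -43686486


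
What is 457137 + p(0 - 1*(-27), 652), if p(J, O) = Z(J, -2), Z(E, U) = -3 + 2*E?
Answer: 457188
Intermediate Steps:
p(J, O) = -3 + 2*J
457137 + p(0 - 1*(-27), 652) = 457137 + (-3 + 2*(0 - 1*(-27))) = 457137 + (-3 + 2*(0 + 27)) = 457137 + (-3 + 2*27) = 457137 + (-3 + 54) = 457137 + 51 = 457188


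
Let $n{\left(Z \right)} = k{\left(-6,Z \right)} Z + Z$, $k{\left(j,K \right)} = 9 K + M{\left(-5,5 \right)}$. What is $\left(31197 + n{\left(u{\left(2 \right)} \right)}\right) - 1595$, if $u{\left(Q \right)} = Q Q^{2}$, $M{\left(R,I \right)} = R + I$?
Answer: $30186$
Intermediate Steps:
$M{\left(R,I \right)} = I + R$
$u{\left(Q \right)} = Q^{3}$
$k{\left(j,K \right)} = 9 K$ ($k{\left(j,K \right)} = 9 K + \left(5 - 5\right) = 9 K + 0 = 9 K$)
$n{\left(Z \right)} = Z + 9 Z^{2}$ ($n{\left(Z \right)} = 9 Z Z + Z = 9 Z^{2} + Z = Z + 9 Z^{2}$)
$\left(31197 + n{\left(u{\left(2 \right)} \right)}\right) - 1595 = \left(31197 + 2^{3} \left(1 + 9 \cdot 2^{3}\right)\right) - 1595 = \left(31197 + 8 \left(1 + 9 \cdot 8\right)\right) - 1595 = \left(31197 + 8 \left(1 + 72\right)\right) - 1595 = \left(31197 + 8 \cdot 73\right) - 1595 = \left(31197 + 584\right) - 1595 = 31781 - 1595 = 30186$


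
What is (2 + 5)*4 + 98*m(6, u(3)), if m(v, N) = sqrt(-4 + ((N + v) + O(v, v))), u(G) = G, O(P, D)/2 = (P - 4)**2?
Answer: 28 + 98*sqrt(13) ≈ 381.34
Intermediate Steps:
O(P, D) = 2*(-4 + P)**2 (O(P, D) = 2*(P - 4)**2 = 2*(-4 + P)**2)
m(v, N) = sqrt(-4 + N + v + 2*(-4 + v)**2) (m(v, N) = sqrt(-4 + ((N + v) + 2*(-4 + v)**2)) = sqrt(-4 + (N + v + 2*(-4 + v)**2)) = sqrt(-4 + N + v + 2*(-4 + v)**2))
(2 + 5)*4 + 98*m(6, u(3)) = (2 + 5)*4 + 98*sqrt(-4 + 3 + 6 + 2*(-4 + 6)**2) = 7*4 + 98*sqrt(-4 + 3 + 6 + 2*2**2) = 28 + 98*sqrt(-4 + 3 + 6 + 2*4) = 28 + 98*sqrt(-4 + 3 + 6 + 8) = 28 + 98*sqrt(13)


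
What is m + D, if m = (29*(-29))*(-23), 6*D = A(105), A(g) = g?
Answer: 38721/2 ≈ 19361.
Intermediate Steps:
D = 35/2 (D = (⅙)*105 = 35/2 ≈ 17.500)
m = 19343 (m = -841*(-23) = 19343)
m + D = 19343 + 35/2 = 38721/2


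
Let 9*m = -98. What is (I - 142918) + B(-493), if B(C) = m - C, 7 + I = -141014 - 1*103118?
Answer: -3479174/9 ≈ -3.8658e+5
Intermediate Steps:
m = -98/9 (m = (⅑)*(-98) = -98/9 ≈ -10.889)
I = -244139 (I = -7 + (-141014 - 1*103118) = -7 + (-141014 - 103118) = -7 - 244132 = -244139)
B(C) = -98/9 - C
(I - 142918) + B(-493) = (-244139 - 142918) + (-98/9 - 1*(-493)) = -387057 + (-98/9 + 493) = -387057 + 4339/9 = -3479174/9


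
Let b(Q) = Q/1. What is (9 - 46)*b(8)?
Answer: -296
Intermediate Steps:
b(Q) = Q (b(Q) = Q*1 = Q)
(9 - 46)*b(8) = (9 - 46)*8 = -37*8 = -296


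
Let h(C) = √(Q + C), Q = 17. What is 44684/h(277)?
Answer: 22342*√6/21 ≈ 2606.0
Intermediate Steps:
h(C) = √(17 + C)
44684/h(277) = 44684/(√(17 + 277)) = 44684/(√294) = 44684/((7*√6)) = 44684*(√6/42) = 22342*√6/21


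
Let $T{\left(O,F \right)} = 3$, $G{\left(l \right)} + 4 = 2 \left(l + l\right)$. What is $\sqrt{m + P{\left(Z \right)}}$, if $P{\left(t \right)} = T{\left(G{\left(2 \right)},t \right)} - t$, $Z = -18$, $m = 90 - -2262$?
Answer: $\sqrt{2373} \approx 48.713$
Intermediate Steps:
$m = 2352$ ($m = 90 + 2262 = 2352$)
$G{\left(l \right)} = -4 + 4 l$ ($G{\left(l \right)} = -4 + 2 \left(l + l\right) = -4 + 2 \cdot 2 l = -4 + 4 l$)
$P{\left(t \right)} = 3 - t$
$\sqrt{m + P{\left(Z \right)}} = \sqrt{2352 + \left(3 - -18\right)} = \sqrt{2352 + \left(3 + 18\right)} = \sqrt{2352 + 21} = \sqrt{2373}$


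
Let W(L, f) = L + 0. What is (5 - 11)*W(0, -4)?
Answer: 0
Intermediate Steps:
W(L, f) = L
(5 - 11)*W(0, -4) = (5 - 11)*0 = -6*0 = 0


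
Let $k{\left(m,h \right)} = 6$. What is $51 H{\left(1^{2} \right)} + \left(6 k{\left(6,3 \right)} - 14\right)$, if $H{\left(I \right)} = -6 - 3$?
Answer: $-437$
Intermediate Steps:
$H{\left(I \right)} = -9$
$51 H{\left(1^{2} \right)} + \left(6 k{\left(6,3 \right)} - 14\right) = 51 \left(-9\right) + \left(6 \cdot 6 - 14\right) = -459 + \left(36 - 14\right) = -459 + 22 = -437$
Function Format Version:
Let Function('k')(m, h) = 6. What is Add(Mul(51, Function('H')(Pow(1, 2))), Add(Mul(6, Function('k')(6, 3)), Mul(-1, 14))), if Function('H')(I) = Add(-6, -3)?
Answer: -437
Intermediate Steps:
Function('H')(I) = -9
Add(Mul(51, Function('H')(Pow(1, 2))), Add(Mul(6, Function('k')(6, 3)), Mul(-1, 14))) = Add(Mul(51, -9), Add(Mul(6, 6), Mul(-1, 14))) = Add(-459, Add(36, -14)) = Add(-459, 22) = -437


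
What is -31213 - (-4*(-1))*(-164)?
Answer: -30557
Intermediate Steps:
-31213 - (-4*(-1))*(-164) = -31213 - 4*(-164) = -31213 - 1*(-656) = -31213 + 656 = -30557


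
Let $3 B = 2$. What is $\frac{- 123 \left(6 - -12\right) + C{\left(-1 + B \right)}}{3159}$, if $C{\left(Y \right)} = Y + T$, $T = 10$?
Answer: $- \frac{6613}{9477} \approx -0.69779$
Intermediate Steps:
$B = \frac{2}{3}$ ($B = \frac{1}{3} \cdot 2 = \frac{2}{3} \approx 0.66667$)
$C{\left(Y \right)} = 10 + Y$ ($C{\left(Y \right)} = Y + 10 = 10 + Y$)
$\frac{- 123 \left(6 - -12\right) + C{\left(-1 + B \right)}}{3159} = \frac{- 123 \left(6 - -12\right) + \left(10 + \left(-1 + \frac{2}{3}\right)\right)}{3159} = \left(- 123 \left(6 + 12\right) + \left(10 - \frac{1}{3}\right)\right) \frac{1}{3159} = \left(\left(-123\right) 18 + \frac{29}{3}\right) \frac{1}{3159} = \left(-2214 + \frac{29}{3}\right) \frac{1}{3159} = \left(- \frac{6613}{3}\right) \frac{1}{3159} = - \frac{6613}{9477}$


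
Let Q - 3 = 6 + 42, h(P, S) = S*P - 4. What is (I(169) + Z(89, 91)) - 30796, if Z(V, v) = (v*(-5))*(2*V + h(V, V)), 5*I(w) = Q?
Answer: -18570054/5 ≈ -3.7140e+6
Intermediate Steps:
h(P, S) = -4 + P*S (h(P, S) = P*S - 4 = -4 + P*S)
Q = 51 (Q = 3 + (6 + 42) = 3 + 48 = 51)
I(w) = 51/5 (I(w) = (⅕)*51 = 51/5)
Z(V, v) = -5*v*(-4 + V² + 2*V) (Z(V, v) = (v*(-5))*(2*V + (-4 + V*V)) = (-5*v)*(2*V + (-4 + V²)) = (-5*v)*(-4 + V² + 2*V) = -5*v*(-4 + V² + 2*V))
(I(169) + Z(89, 91)) - 30796 = (51/5 + 5*91*(4 - 1*89² - 2*89)) - 30796 = (51/5 + 5*91*(4 - 1*7921 - 178)) - 30796 = (51/5 + 5*91*(4 - 7921 - 178)) - 30796 = (51/5 + 5*91*(-8095)) - 30796 = (51/5 - 3683225) - 30796 = -18416074/5 - 30796 = -18570054/5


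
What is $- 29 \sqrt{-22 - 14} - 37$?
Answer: $-37 - 174 i \approx -37.0 - 174.0 i$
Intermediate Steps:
$- 29 \sqrt{-22 - 14} - 37 = - 29 \sqrt{-36} - 37 = - 29 \cdot 6 i - 37 = - 174 i - 37 = -37 - 174 i$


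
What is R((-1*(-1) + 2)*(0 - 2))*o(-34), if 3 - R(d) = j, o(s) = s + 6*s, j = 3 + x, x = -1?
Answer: -238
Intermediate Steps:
j = 2 (j = 3 - 1 = 2)
o(s) = 7*s
R(d) = 1 (R(d) = 3 - 1*2 = 3 - 2 = 1)
R((-1*(-1) + 2)*(0 - 2))*o(-34) = 1*(7*(-34)) = 1*(-238) = -238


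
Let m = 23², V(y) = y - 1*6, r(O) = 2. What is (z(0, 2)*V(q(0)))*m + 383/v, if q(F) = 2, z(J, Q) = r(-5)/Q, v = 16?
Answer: -33473/16 ≈ -2092.1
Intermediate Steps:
z(J, Q) = 2/Q
V(y) = -6 + y (V(y) = y - 6 = -6 + y)
m = 529
(z(0, 2)*V(q(0)))*m + 383/v = ((2/2)*(-6 + 2))*529 + 383/16 = ((2*(½))*(-4))*529 + 383*(1/16) = (1*(-4))*529 + 383/16 = -4*529 + 383/16 = -2116 + 383/16 = -33473/16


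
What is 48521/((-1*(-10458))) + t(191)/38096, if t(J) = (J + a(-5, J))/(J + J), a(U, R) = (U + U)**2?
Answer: 353056620695/76095921888 ≈ 4.6396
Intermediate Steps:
a(U, R) = 4*U**2 (a(U, R) = (2*U)**2 = 4*U**2)
t(J) = (100 + J)/(2*J) (t(J) = (J + 4*(-5)**2)/(J + J) = (J + 4*25)/((2*J)) = (J + 100)*(1/(2*J)) = (100 + J)*(1/(2*J)) = (100 + J)/(2*J))
48521/((-1*(-10458))) + t(191)/38096 = 48521/((-1*(-10458))) + ((1/2)*(100 + 191)/191)/38096 = 48521/10458 + ((1/2)*(1/191)*291)*(1/38096) = 48521*(1/10458) + (291/382)*(1/38096) = 48521/10458 + 291/14552672 = 353056620695/76095921888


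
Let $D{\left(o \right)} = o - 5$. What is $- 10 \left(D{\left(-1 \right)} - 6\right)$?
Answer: $120$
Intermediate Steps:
$D{\left(o \right)} = -5 + o$
$- 10 \left(D{\left(-1 \right)} - 6\right) = - 10 \left(\left(-5 - 1\right) - 6\right) = - 10 \left(-6 - 6\right) = \left(-10\right) \left(-12\right) = 120$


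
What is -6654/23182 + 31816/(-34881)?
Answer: -484828343/404305671 ≈ -1.1992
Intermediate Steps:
-6654/23182 + 31816/(-34881) = -6654*1/23182 + 31816*(-1/34881) = -3327/11591 - 31816/34881 = -484828343/404305671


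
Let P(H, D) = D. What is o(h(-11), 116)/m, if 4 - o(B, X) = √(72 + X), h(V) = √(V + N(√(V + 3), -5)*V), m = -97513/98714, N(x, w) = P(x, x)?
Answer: -394856/97513 + 197428*√47/97513 ≈ 9.8309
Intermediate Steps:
N(x, w) = x
m = -97513/98714 (m = -97513*1/98714 = -97513/98714 ≈ -0.98783)
h(V) = √(V + V*√(3 + V)) (h(V) = √(V + √(V + 3)*V) = √(V + √(3 + V)*V) = √(V + V*√(3 + V)))
o(B, X) = 4 - √(72 + X)
o(h(-11), 116)/m = (4 - √(72 + 116))/(-97513/98714) = (4 - √188)*(-98714/97513) = (4 - 2*√47)*(-98714/97513) = -394856/97513 + 197428*√47/97513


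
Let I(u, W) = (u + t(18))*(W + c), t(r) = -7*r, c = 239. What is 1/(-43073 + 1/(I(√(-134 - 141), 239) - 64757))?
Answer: -337780260591355/14549209167143173368 + 1195*I*√11/14549209167143173368 ≈ -2.3216e-5 + 2.7241e-16*I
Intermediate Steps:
I(u, W) = (-126 + u)*(239 + W) (I(u, W) = (u - 7*18)*(W + 239) = (u - 126)*(239 + W) = (-126 + u)*(239 + W))
1/(-43073 + 1/(I(√(-134 - 141), 239) - 64757)) = 1/(-43073 + 1/((-30114 - 126*239 + 239*√(-134 - 141) + 239*√(-134 - 141)) - 64757)) = 1/(-43073 + 1/((-30114 - 30114 + 239*√(-275) + 239*√(-275)) - 64757)) = 1/(-43073 + 1/((-30114 - 30114 + 239*(5*I*√11) + 239*(5*I*√11)) - 64757)) = 1/(-43073 + 1/((-30114 - 30114 + 1195*I*√11 + 1195*I*√11) - 64757)) = 1/(-43073 + 1/((-60228 + 2390*I*√11) - 64757)) = 1/(-43073 + 1/(-124985 + 2390*I*√11))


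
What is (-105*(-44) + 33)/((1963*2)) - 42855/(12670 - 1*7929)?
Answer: -146188857/18613166 ≈ -7.8541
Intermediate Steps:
(-105*(-44) + 33)/((1963*2)) - 42855/(12670 - 1*7929) = (4620 + 33)/3926 - 42855/(12670 - 7929) = 4653*(1/3926) - 42855/4741 = 4653/3926 - 42855*1/4741 = 4653/3926 - 42855/4741 = -146188857/18613166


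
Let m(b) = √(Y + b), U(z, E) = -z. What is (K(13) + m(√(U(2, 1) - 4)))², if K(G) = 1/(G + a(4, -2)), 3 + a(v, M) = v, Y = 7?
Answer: (1 + 14*√(7 + I*√6))²/196 ≈ 7.3886 + 2.5147*I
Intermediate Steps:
a(v, M) = -3 + v
m(b) = √(7 + b)
K(G) = 1/(1 + G) (K(G) = 1/(G + (-3 + 4)) = 1/(G + 1) = 1/(1 + G))
(K(13) + m(√(U(2, 1) - 4)))² = (1/(1 + 13) + √(7 + √(-1*2 - 4)))² = (1/14 + √(7 + √(-2 - 4)))² = (1/14 + √(7 + √(-6)))² = (1/14 + √(7 + I*√6))²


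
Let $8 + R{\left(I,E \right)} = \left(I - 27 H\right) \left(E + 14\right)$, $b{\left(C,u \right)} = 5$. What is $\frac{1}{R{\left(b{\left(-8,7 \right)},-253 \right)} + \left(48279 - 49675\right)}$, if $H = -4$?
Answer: $- \frac{1}{28411} \approx -3.5198 \cdot 10^{-5}$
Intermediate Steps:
$R{\left(I,E \right)} = -8 + \left(14 + E\right) \left(108 + I\right)$ ($R{\left(I,E \right)} = -8 + \left(I - -108\right) \left(E + 14\right) = -8 + \left(I + 108\right) \left(14 + E\right) = -8 + \left(108 + I\right) \left(14 + E\right) = -8 + \left(14 + E\right) \left(108 + I\right)$)
$\frac{1}{R{\left(b{\left(-8,7 \right)},-253 \right)} + \left(48279 - 49675\right)} = \frac{1}{\left(1504 + 14 \cdot 5 + 108 \left(-253\right) - 1265\right) + \left(48279 - 49675\right)} = \frac{1}{\left(1504 + 70 - 27324 - 1265\right) - 1396} = \frac{1}{-27015 - 1396} = \frac{1}{-28411} = - \frac{1}{28411}$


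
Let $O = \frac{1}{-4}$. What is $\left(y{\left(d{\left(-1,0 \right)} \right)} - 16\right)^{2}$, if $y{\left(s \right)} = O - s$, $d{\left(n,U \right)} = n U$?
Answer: $\frac{4225}{16} \approx 264.06$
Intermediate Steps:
$O = - \frac{1}{4} \approx -0.25$
$d{\left(n,U \right)} = U n$
$y{\left(s \right)} = - \frac{1}{4} - s$
$\left(y{\left(d{\left(-1,0 \right)} \right)} - 16\right)^{2} = \left(\left(- \frac{1}{4} - 0 \left(-1\right)\right) - 16\right)^{2} = \left(\left(- \frac{1}{4} - 0\right) - 16\right)^{2} = \left(\left(- \frac{1}{4} + 0\right) - 16\right)^{2} = \left(- \frac{1}{4} - 16\right)^{2} = \left(- \frac{65}{4}\right)^{2} = \frac{4225}{16}$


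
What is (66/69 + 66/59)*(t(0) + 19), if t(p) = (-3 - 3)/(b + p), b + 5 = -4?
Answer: 2816/69 ≈ 40.812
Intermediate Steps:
b = -9 (b = -5 - 4 = -9)
t(p) = -6/(-9 + p) (t(p) = (-3 - 3)/(-9 + p) = -6/(-9 + p))
(66/69 + 66/59)*(t(0) + 19) = (66/69 + 66/59)*(-6/(-9 + 0) + 19) = (66*(1/69) + 66*(1/59))*(-6/(-9) + 19) = (22/23 + 66/59)*(-6*(-⅑) + 19) = 2816*(⅔ + 19)/1357 = (2816/1357)*(59/3) = 2816/69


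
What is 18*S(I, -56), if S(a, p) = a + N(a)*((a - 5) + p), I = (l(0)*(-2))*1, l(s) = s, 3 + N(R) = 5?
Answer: -2196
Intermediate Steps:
N(R) = 2 (N(R) = -3 + 5 = 2)
I = 0 (I = (0*(-2))*1 = 0*1 = 0)
S(a, p) = -10 + 2*p + 3*a (S(a, p) = a + 2*((a - 5) + p) = a + 2*((-5 + a) + p) = a + 2*(-5 + a + p) = a + (-10 + 2*a + 2*p) = -10 + 2*p + 3*a)
18*S(I, -56) = 18*(-10 + 2*(-56) + 3*0) = 18*(-10 - 112 + 0) = 18*(-122) = -2196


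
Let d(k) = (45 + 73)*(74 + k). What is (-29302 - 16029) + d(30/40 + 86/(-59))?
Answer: -73365/2 ≈ -36683.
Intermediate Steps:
d(k) = 8732 + 118*k (d(k) = 118*(74 + k) = 8732 + 118*k)
(-29302 - 16029) + d(30/40 + 86/(-59)) = (-29302 - 16029) + (8732 + 118*(30/40 + 86/(-59))) = -45331 + (8732 + 118*(30*(1/40) + 86*(-1/59))) = -45331 + (8732 + 118*(3/4 - 86/59)) = -45331 + (8732 + 118*(-167/236)) = -45331 + (8732 - 167/2) = -45331 + 17297/2 = -73365/2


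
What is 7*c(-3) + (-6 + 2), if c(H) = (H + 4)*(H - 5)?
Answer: -60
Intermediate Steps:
c(H) = (-5 + H)*(4 + H) (c(H) = (4 + H)*(-5 + H) = (-5 + H)*(4 + H))
7*c(-3) + (-6 + 2) = 7*(-20 + (-3)**2 - 1*(-3)) + (-6 + 2) = 7*(-20 + 9 + 3) - 4 = 7*(-8) - 4 = -56 - 4 = -60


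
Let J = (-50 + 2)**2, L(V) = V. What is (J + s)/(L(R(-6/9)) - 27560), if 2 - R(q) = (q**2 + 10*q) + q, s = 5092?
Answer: -16641/61990 ≈ -0.26845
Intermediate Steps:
R(q) = 2 - q**2 - 11*q (R(q) = 2 - ((q**2 + 10*q) + q) = 2 - (q**2 + 11*q) = 2 + (-q**2 - 11*q) = 2 - q**2 - 11*q)
J = 2304 (J = (-48)**2 = 2304)
(J + s)/(L(R(-6/9)) - 27560) = (2304 + 5092)/((2 - (-6/9)**2 - (-66)/9) - 27560) = 7396/((2 - (-6*1/9)**2 - (-66)/9) - 27560) = 7396/((2 - (-2/3)**2 - 11*(-2/3)) - 27560) = 7396/((2 - 1*4/9 + 22/3) - 27560) = 7396/((2 - 4/9 + 22/3) - 27560) = 7396/(80/9 - 27560) = 7396/(-247960/9) = 7396*(-9/247960) = -16641/61990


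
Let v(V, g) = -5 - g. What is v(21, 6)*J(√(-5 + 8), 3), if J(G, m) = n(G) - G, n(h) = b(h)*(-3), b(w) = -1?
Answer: -33 + 11*√3 ≈ -13.947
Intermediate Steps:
n(h) = 3 (n(h) = -1*(-3) = 3)
J(G, m) = 3 - G
v(21, 6)*J(√(-5 + 8), 3) = (-5 - 1*6)*(3 - √(-5 + 8)) = (-5 - 6)*(3 - √3) = -11*(3 - √3) = -33 + 11*√3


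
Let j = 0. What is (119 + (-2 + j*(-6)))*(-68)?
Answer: -7956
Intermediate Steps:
(119 + (-2 + j*(-6)))*(-68) = (119 + (-2 + 0*(-6)))*(-68) = (119 + (-2 + 0))*(-68) = (119 - 2)*(-68) = 117*(-68) = -7956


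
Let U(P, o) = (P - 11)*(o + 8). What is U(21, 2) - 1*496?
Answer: -396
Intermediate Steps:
U(P, o) = (-11 + P)*(8 + o)
U(21, 2) - 1*496 = (-88 - 11*2 + 8*21 + 21*2) - 1*496 = (-88 - 22 + 168 + 42) - 496 = 100 - 496 = -396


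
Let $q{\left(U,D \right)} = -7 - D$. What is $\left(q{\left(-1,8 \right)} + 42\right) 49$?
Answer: $1323$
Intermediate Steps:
$\left(q{\left(-1,8 \right)} + 42\right) 49 = \left(\left(-7 - 8\right) + 42\right) 49 = \left(-15 + 42\right) 49 = 27 \cdot 49 = 1323$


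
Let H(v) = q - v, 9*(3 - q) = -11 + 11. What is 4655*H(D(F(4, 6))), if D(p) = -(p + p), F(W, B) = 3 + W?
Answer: 79135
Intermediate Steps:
q = 3 (q = 3 - (-11 + 11)/9 = 3 - 1/9*0 = 3 + 0 = 3)
D(p) = -2*p
H(v) = 3 - v
4655*H(D(F(4, 6))) = 4655*(3 - (-2)*(3 + 4)) = 4655*(3 - (-2)*7) = 4655*(3 - 1*(-14)) = 4655*(3 + 14) = 4655*17 = 79135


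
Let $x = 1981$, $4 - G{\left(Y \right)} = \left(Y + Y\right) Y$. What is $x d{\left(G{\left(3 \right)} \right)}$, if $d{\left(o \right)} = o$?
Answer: $-27734$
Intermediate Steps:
$G{\left(Y \right)} = 4 - 2 Y^{2}$ ($G{\left(Y \right)} = 4 - \left(Y + Y\right) Y = 4 - 2 Y Y = 4 - 2 Y^{2}$)
$x d{\left(G{\left(3 \right)} \right)} = 1981 \left(4 - 2 \cdot 3^{2}\right) = 1981 \left(4 - 18\right) = 1981 \left(-14\right) = -27734$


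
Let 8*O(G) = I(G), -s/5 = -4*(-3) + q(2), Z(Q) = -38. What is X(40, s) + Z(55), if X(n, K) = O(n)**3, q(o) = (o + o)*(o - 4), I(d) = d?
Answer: 87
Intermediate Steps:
q(o) = 2*o*(-4 + o) (q(o) = (2*o)*(-4 + o) = 2*o*(-4 + o))
s = -20 (s = -5*(-4*(-3) + 2*2*(-4 + 2)) = -5*(12 + 2*2*(-2)) = -5*(12 - 8) = -5*4 = -20)
O(G) = G/8
X(n, K) = n**3/512 (X(n, K) = (n/8)**3 = n**3/512)
X(40, s) + Z(55) = (1/512)*40**3 - 38 = (1/512)*64000 - 38 = 125 - 38 = 87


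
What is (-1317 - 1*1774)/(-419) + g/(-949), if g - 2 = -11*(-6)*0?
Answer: 2932521/397631 ≈ 7.3750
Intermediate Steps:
g = 2 (g = 2 - 11*(-6)*0 = 2 + 66*0 = 2 + 0 = 2)
(-1317 - 1*1774)/(-419) + g/(-949) = (-1317 - 1*1774)/(-419) + 2/(-949) = (-1317 - 1774)*(-1/419) + 2*(-1/949) = -3091*(-1/419) - 2/949 = 3091/419 - 2/949 = 2932521/397631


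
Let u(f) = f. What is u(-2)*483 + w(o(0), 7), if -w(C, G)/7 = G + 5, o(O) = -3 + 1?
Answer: -1050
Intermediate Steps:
o(O) = -2
w(C, G) = -35 - 7*G (w(C, G) = -7*(G + 5) = -7*(5 + G) = -35 - 7*G)
u(-2)*483 + w(o(0), 7) = -2*483 + (-35 - 7*7) = -966 + (-35 - 49) = -966 - 84 = -1050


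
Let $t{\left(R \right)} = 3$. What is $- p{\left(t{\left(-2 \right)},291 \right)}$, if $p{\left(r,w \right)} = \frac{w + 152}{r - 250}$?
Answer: $\frac{443}{247} \approx 1.7935$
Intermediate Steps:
$p{\left(r,w \right)} = \frac{152 + w}{-250 + r}$
$- p{\left(t{\left(-2 \right)},291 \right)} = - \frac{152 + 291}{-250 + 3} = - \frac{443}{-247} = - \frac{\left(-1\right) 443}{247} = \left(-1\right) \left(- \frac{443}{247}\right) = \frac{443}{247}$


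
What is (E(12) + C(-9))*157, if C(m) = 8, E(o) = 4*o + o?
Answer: 10676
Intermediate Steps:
E(o) = 5*o
(E(12) + C(-9))*157 = (5*12 + 8)*157 = (60 + 8)*157 = 68*157 = 10676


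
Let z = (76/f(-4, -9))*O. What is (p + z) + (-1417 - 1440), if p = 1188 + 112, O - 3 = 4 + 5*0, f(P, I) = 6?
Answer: -4405/3 ≈ -1468.3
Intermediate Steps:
O = 7 (O = 3 + (4 + 5*0) = 3 + (4 + 0) = 3 + 4 = 7)
p = 1300
z = 266/3 (z = (76/6)*7 = (76*(⅙))*7 = (38/3)*7 = 266/3 ≈ 88.667)
(p + z) + (-1417 - 1440) = (1300 + 266/3) + (-1417 - 1440) = 4166/3 - 2857 = -4405/3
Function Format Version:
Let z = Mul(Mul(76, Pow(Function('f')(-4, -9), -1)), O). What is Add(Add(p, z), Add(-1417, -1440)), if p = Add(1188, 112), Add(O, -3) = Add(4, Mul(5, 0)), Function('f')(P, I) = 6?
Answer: Rational(-4405, 3) ≈ -1468.3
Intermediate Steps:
O = 7 (O = Add(3, Add(4, Mul(5, 0))) = Add(3, Add(4, 0)) = Add(3, 4) = 7)
p = 1300
z = Rational(266, 3) (z = Mul(Mul(76, Pow(6, -1)), 7) = Mul(Mul(76, Rational(1, 6)), 7) = Mul(Rational(38, 3), 7) = Rational(266, 3) ≈ 88.667)
Add(Add(p, z), Add(-1417, -1440)) = Add(Add(1300, Rational(266, 3)), Add(-1417, -1440)) = Add(Rational(4166, 3), -2857) = Rational(-4405, 3)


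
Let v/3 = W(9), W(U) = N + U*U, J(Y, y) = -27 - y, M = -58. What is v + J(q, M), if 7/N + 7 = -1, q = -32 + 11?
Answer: 2171/8 ≈ 271.38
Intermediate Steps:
q = -21
N = -7/8 (N = 7/(-7 - 1) = 7/(-8) = 7*(-⅛) = -7/8 ≈ -0.87500)
W(U) = -7/8 + U² (W(U) = -7/8 + U*U = -7/8 + U²)
v = 1923/8 (v = 3*(-7/8 + 9²) = 3*(-7/8 + 81) = 3*(641/8) = 1923/8 ≈ 240.38)
v + J(q, M) = 1923/8 + (-27 - 1*(-58)) = 1923/8 + (-27 + 58) = 1923/8 + 31 = 2171/8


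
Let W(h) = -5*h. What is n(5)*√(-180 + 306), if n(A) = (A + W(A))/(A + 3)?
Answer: -15*√14/2 ≈ -28.062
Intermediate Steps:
n(A) = -4*A/(3 + A) (n(A) = (A - 5*A)/(A + 3) = (-4*A)/(3 + A) = -4*A/(3 + A))
n(5)*√(-180 + 306) = (-4*5/(3 + 5))*√(-180 + 306) = (-4*5/8)*√126 = (-4*5*⅛)*(3*√14) = -15*√14/2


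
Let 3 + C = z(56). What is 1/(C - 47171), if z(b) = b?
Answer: -1/47118 ≈ -2.1223e-5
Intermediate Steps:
C = 53 (C = -3 + 56 = 53)
1/(C - 47171) = 1/(53 - 47171) = 1/(-47118) = -1/47118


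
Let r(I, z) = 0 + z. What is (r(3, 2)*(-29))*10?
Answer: -580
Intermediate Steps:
r(I, z) = z
(r(3, 2)*(-29))*10 = (2*(-29))*10 = -58*10 = -580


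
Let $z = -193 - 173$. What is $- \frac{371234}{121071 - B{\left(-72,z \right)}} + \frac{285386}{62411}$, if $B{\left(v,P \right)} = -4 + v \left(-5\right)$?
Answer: $\frac{11281285816}{7533943865} \approx 1.4974$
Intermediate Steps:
$z = -366$ ($z = -193 - 173 = -366$)
$B{\left(v,P \right)} = -4 - 5 v$
$- \frac{371234}{121071 - B{\left(-72,z \right)}} + \frac{285386}{62411} = - \frac{371234}{121071 - \left(-4 - -360\right)} + \frac{285386}{62411} = - \frac{371234}{121071 - \left(-4 + 360\right)} + 285386 \cdot \frac{1}{62411} = - \frac{371234}{121071 - 356} + \frac{285386}{62411} = - \frac{371234}{120715} + \frac{285386}{62411} = \frac{11281285816}{7533943865}$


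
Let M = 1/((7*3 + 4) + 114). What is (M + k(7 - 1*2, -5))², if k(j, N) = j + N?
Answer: 1/19321 ≈ 5.1757e-5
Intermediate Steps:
M = 1/139 (M = 1/((21 + 4) + 114) = 1/(25 + 114) = 1/139 ≈ 0.0071942)
k(j, N) = N + j
(M + k(7 - 1*2, -5))² = (1/139 + (-5 + (7 - 1*2)))² = (1/139 + (-5 + (7 - 2)))² = (1/139 + (-5 + 5))² = (1/139 + 0)² = (1/139)² = 1/19321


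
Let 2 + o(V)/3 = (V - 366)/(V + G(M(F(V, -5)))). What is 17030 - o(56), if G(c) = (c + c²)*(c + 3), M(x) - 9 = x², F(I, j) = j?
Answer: 375525013/22043 ≈ 17036.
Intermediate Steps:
M(x) = 9 + x²
G(c) = (3 + c)*(c + c²) (G(c) = (c + c²)*(3 + c) = (3 + c)*(c + c²))
o(V) = -6 + 3*(-366 + V)/(44030 + V) (o(V) = -6 + 3*((V - 366)/(V + (9 + (-5)²)*(3 + (9 + (-5)²)² + 4*(9 + (-5)²)))) = -6 + 3*((-366 + V)/(V + (9 + 25)*(3 + (9 + 25)² + 4*(9 + 25)))) = -6 + 3*((-366 + V)/(V + 34*(3 + 34² + 4*34))) = -6 + 3*((-366 + V)/(V + 34*(3 + 1156 + 136))) = -6 + 3*((-366 + V)/(V + 34*1295)) = -6 + 3*((-366 + V)/(V + 44030)) = -6 + 3*((-366 + V)/(44030 + V)) = -6 + 3*(-366 + V)/(44030 + V))
17030 - o(56) = 17030 - 3*(-88426 - 1*56)/(44030 + 56) = 17030 - 3*(-88426 - 56)/44086 = 17030 - 3*(-88482)/44086 = 17030 - 1*(-132723/22043) = 17030 + 132723/22043 = 375525013/22043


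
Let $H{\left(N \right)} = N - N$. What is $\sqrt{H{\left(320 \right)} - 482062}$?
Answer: $7 i \sqrt{9838} \approx 694.31 i$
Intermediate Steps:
$H{\left(N \right)} = 0$
$\sqrt{H{\left(320 \right)} - 482062} = \sqrt{0 - 482062} = \sqrt{-482062} = 7 i \sqrt{9838}$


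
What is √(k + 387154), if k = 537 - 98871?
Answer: 2*√72205 ≈ 537.42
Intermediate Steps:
k = -98334
√(k + 387154) = √(-98334 + 387154) = √288820 = 2*√72205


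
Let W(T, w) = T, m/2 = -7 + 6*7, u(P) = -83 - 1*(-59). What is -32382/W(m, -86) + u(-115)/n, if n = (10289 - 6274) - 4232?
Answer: -501801/1085 ≈ -462.49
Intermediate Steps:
u(P) = -24 (u(P) = -83 + 59 = -24)
m = 70 (m = 2*(-7 + 6*7) = 2*(-7 + 42) = 2*35 = 70)
n = -217 (n = 4015 - 4232 = -217)
-32382/W(m, -86) + u(-115)/n = -32382/70 - 24/(-217) = -32382*1/70 - 24*(-1/217) = -2313/5 + 24/217 = -501801/1085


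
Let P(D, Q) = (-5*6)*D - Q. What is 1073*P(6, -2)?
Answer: -190994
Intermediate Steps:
P(D, Q) = -Q - 30*D (P(D, Q) = -30*D - Q = -Q - 30*D)
1073*P(6, -2) = 1073*(-1*(-2) - 30*6) = 1073*(2 - 180) = 1073*(-178) = -190994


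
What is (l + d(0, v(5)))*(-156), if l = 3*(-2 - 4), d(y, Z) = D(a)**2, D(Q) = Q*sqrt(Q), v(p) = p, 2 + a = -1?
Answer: 7020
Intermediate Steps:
a = -3 (a = -2 - 1 = -3)
D(Q) = Q**(3/2)
d(y, Z) = -27 (d(y, Z) = ((-3)**(3/2))**2 = (-3*I*sqrt(3))**2 = -27)
l = -18 (l = 3*(-6) = -18)
(l + d(0, v(5)))*(-156) = (-18 - 27)*(-156) = -45*(-156) = 7020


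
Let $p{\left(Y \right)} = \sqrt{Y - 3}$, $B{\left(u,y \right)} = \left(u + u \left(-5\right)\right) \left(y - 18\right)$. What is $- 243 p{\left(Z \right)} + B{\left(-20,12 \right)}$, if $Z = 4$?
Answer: $-723$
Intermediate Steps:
$B{\left(u,y \right)} = - 4 u \left(-18 + y\right)$ ($B{\left(u,y \right)} = \left(u - 5 u\right) \left(-18 + y\right) = - 4 u \left(-18 + y\right)$)
$p{\left(Y \right)} = \sqrt{-3 + Y}$
$- 243 p{\left(Z \right)} + B{\left(-20,12 \right)} = - 243 \sqrt{-3 + 4} + 4 \left(-20\right) \left(18 - 12\right) = - 243 \sqrt{1} + 4 \left(-20\right) \left(18 - 12\right) = \left(-243\right) 1 + 4 \left(-20\right) 6 = -243 - 480 = -723$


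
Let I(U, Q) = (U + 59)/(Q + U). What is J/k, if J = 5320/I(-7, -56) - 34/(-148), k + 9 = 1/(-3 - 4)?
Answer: 43401673/61568 ≈ 704.94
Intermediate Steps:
I(U, Q) = (59 + U)/(Q + U)
k = -64/7 (k = -9 + 1/(-3 - 4) = -9 + 1/(-7) = -9 - ⅐ = -64/7 ≈ -9.1429)
J = -6200239/962 (J = 5320/(((59 - 7)/(-56 - 7))) - 34/(-148) = 5320/((52/(-63))) - 34*(-1/148) = 5320/((-1/63*52)) + 17/74 = 5320/(-52/63) + 17/74 = 5320*(-63/52) + 17/74 = -83790/13 + 17/74 = -6200239/962 ≈ -6445.2)
J/k = -6200239/(962*(-64/7)) = -6200239/962*(-7/64) = 43401673/61568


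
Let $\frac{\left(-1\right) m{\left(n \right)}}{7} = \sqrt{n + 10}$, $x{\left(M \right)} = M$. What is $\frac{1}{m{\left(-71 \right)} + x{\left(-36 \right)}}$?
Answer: $\frac{i}{- 36 i + 7 \sqrt{61}} \approx -0.0084014 + 0.012759 i$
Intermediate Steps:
$m{\left(n \right)} = - 7 \sqrt{10 + n}$ ($m{\left(n \right)} = - 7 \sqrt{n + 10} = - 7 \sqrt{10 + n}$)
$\frac{1}{m{\left(-71 \right)} + x{\left(-36 \right)}} = \frac{1}{- 7 \sqrt{10 - 71} - 36} = \frac{1}{- 7 \sqrt{-61} - 36} = \frac{1}{- 7 i \sqrt{61} - 36} = \frac{1}{-36 - 7 i \sqrt{61}}$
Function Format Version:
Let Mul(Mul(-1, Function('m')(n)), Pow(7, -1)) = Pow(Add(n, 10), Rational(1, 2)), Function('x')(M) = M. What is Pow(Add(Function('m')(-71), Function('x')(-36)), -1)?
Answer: Mul(I, Pow(Add(Mul(-36, I), Mul(7, Pow(61, Rational(1, 2)))), -1)) ≈ Add(-0.0084014, Mul(0.012759, I))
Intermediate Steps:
Function('m')(n) = Mul(-7, Pow(Add(10, n), Rational(1, 2))) (Function('m')(n) = Mul(-7, Pow(Add(n, 10), Rational(1, 2))) = Mul(-7, Pow(Add(10, n), Rational(1, 2))))
Pow(Add(Function('m')(-71), Function('x')(-36)), -1) = Pow(Add(Mul(-7, Pow(Add(10, -71), Rational(1, 2))), -36), -1) = Pow(Add(Mul(-7, Pow(-61, Rational(1, 2))), -36), -1) = Pow(Add(Mul(-7, Mul(I, Pow(61, Rational(1, 2)))), -36), -1) = Pow(Add(Mul(-7, I, Pow(61, Rational(1, 2))), -36), -1) = Pow(Add(-36, Mul(-7, I, Pow(61, Rational(1, 2)))), -1)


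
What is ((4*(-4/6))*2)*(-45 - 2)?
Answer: 752/3 ≈ 250.67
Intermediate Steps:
((4*(-4/6))*2)*(-45 - 2) = ((4*(-4*⅙))*2)*(-47) = ((4*(-⅔))*2)*(-47) = -8/3*2*(-47) = -16/3*(-47) = 752/3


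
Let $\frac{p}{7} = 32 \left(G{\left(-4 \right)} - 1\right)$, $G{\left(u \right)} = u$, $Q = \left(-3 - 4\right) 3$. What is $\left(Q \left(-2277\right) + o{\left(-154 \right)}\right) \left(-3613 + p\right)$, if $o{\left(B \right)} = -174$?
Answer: $-225494319$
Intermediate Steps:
$Q = -21$ ($Q = \left(-7\right) 3 = -21$)
$p = -1120$ ($p = 7 \cdot 32 \left(-4 - 1\right) = 7 \cdot 32 \left(-5\right) = 7 \left(-160\right) = -1120$)
$\left(Q \left(-2277\right) + o{\left(-154 \right)}\right) \left(-3613 + p\right) = \left(\left(-21\right) \left(-2277\right) - 174\right) \left(-3613 - 1120\right) = \left(47817 - 174\right) \left(-4733\right) = 47643 \left(-4733\right) = -225494319$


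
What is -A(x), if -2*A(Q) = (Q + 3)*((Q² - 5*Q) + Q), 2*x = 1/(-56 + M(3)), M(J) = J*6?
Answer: 69235/877952 ≈ 0.078860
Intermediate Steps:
M(J) = 6*J
x = -1/76 (x = 1/(2*(-56 + 6*3)) = 1/(2*(-56 + 18)) = (½)/(-38) = (½)*(-1/38) = -1/76 ≈ -0.013158)
A(Q) = -(3 + Q)*(Q² - 4*Q)/2 (A(Q) = -(Q + 3)*((Q² - 5*Q) + Q)/2 = -(3 + Q)*(Q² - 4*Q)/2)
-A(x) = -(-1)*(12 - 1/76 - (-1/76)²)/(2*76) = -(-1)*(12 - 1/76 - 1*1/5776)/(2*76) = -(-1)*(12 - 1/76 - 1/5776)/(2*76) = -(-1)*69235/(2*76*5776) = -1*(-69235/877952) = 69235/877952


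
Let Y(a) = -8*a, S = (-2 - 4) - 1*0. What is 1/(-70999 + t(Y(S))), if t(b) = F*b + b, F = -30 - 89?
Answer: -1/76663 ≈ -1.3044e-5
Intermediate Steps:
F = -119
S = -6 (S = -6 + 0 = -6)
t(b) = -118*b (t(b) = -119*b + b = -118*b)
1/(-70999 + t(Y(S))) = 1/(-70999 - (-944)*(-6)) = 1/(-70999 - 118*48) = 1/(-70999 - 5664) = 1/(-76663) = -1/76663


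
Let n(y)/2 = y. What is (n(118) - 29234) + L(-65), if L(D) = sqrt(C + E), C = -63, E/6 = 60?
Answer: -28998 + 3*sqrt(33) ≈ -28981.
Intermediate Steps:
E = 360 (E = 6*60 = 360)
n(y) = 2*y
L(D) = 3*sqrt(33) (L(D) = sqrt(-63 + 360) = sqrt(297) = 3*sqrt(33))
(n(118) - 29234) + L(-65) = (2*118 - 29234) + 3*sqrt(33) = (236 - 29234) + 3*sqrt(33) = -28998 + 3*sqrt(33)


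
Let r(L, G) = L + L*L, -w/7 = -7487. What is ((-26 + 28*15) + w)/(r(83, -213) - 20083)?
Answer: -52803/13111 ≈ -4.0274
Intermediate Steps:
w = 52409 (w = -7*(-7487) = 52409)
r(L, G) = L + L²
((-26 + 28*15) + w)/(r(83, -213) - 20083) = ((-26 + 28*15) + 52409)/(83*(1 + 83) - 20083) = ((-26 + 420) + 52409)/(83*84 - 20083) = (394 + 52409)/(6972 - 20083) = 52803/(-13111) = 52803*(-1/13111) = -52803/13111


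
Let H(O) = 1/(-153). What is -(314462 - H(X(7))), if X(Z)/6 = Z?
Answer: -48112687/153 ≈ -3.1446e+5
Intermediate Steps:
X(Z) = 6*Z
H(O) = -1/153
-(314462 - H(X(7))) = -(314462 - 1*(-1/153)) = -(314462 + 1/153) = -1*48112687/153 = -48112687/153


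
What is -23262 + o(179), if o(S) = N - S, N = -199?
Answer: -23640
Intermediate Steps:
o(S) = -199 - S
-23262 + o(179) = -23262 + (-199 - 1*179) = -23262 + (-199 - 179) = -23262 - 378 = -23640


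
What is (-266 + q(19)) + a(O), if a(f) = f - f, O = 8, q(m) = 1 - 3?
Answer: -268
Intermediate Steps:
q(m) = -2
a(f) = 0
(-266 + q(19)) + a(O) = (-266 - 2) + 0 = -268 + 0 = -268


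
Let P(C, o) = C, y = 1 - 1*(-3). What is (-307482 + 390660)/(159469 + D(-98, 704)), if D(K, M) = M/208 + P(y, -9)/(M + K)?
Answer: 327638142/628161749 ≈ 0.52158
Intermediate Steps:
y = 4 (y = 1 + 3 = 4)
D(K, M) = 4/(K + M) + M/208 (D(K, M) = M/208 + 4/(M + K) = M*(1/208) + 4/(K + M) = M/208 + 4/(K + M) = 4/(K + M) + M/208)
(-307482 + 390660)/(159469 + D(-98, 704)) = (-307482 + 390660)/(159469 + (832 + 704**2 - 98*704)/(208*(-98 + 704))) = 83178/(159469 + (1/208)*(832 + 495616 - 68992)/606) = 83178/(159469 + (1/208)*(1/606)*427456) = 83178/(159469 + 13358/3939) = 83178/(628161749/3939) = 83178*(3939/628161749) = 327638142/628161749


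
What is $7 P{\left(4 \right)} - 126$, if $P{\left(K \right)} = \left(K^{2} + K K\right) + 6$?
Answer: $140$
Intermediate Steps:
$P{\left(K \right)} = 6 + 2 K^{2}$ ($P{\left(K \right)} = \left(K^{2} + K^{2}\right) + 6 = 2 K^{2} + 6 = 6 + 2 K^{2}$)
$7 P{\left(4 \right)} - 126 = 7 \left(6 + 2 \cdot 4^{2}\right) - 126 = 7 \left(6 + 2 \cdot 16\right) - 126 = 7 \left(6 + 32\right) - 126 = 7 \cdot 38 - 126 = 266 - 126 = 140$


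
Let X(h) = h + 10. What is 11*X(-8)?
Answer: 22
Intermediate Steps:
X(h) = 10 + h
11*X(-8) = 11*(10 - 8) = 11*2 = 22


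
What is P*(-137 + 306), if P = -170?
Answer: -28730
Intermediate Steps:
P*(-137 + 306) = -170*(-137 + 306) = -170*169 = -28730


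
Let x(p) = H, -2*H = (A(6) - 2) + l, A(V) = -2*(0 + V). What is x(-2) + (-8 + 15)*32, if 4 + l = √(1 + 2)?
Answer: 233 - √3/2 ≈ 232.13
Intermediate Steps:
l = -4 + √3 (l = -4 + √(1 + 2) = -4 + √3 ≈ -2.2679)
A(V) = -2*V
H = 9 - √3/2 (H = -((-2*6 - 2) + (-4 + √3))/2 = -((-12 - 2) + (-4 + √3))/2 = -(-14 + (-4 + √3))/2 = -(-18 + √3)/2 = 9 - √3/2 ≈ 8.1340)
x(p) = 9 - √3/2
x(-2) + (-8 + 15)*32 = (9 - √3/2) + (-8 + 15)*32 = (9 - √3/2) + 7*32 = (9 - √3/2) + 224 = 233 - √3/2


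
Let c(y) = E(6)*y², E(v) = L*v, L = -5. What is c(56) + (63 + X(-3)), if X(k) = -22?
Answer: -94039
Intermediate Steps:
E(v) = -5*v
c(y) = -30*y² (c(y) = (-5*6)*y² = -30*y²)
c(56) + (63 + X(-3)) = -30*56² + (63 - 22) = -30*3136 + 41 = -94080 + 41 = -94039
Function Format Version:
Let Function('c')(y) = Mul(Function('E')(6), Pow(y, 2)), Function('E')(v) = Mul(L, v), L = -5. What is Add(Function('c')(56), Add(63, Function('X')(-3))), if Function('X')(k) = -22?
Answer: -94039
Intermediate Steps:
Function('E')(v) = Mul(-5, v)
Function('c')(y) = Mul(-30, Pow(y, 2)) (Function('c')(y) = Mul(Mul(-5, 6), Pow(y, 2)) = Mul(-30, Pow(y, 2)))
Add(Function('c')(56), Add(63, Function('X')(-3))) = Add(Mul(-30, Pow(56, 2)), Add(63, -22)) = Add(Mul(-30, 3136), 41) = Add(-94080, 41) = -94039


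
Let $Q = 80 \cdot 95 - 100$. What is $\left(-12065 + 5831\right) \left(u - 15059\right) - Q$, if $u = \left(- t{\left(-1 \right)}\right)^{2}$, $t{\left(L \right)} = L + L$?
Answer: $93845370$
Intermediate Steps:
$Q = 7500$ ($Q = 7600 - 100 = 7500$)
$t{\left(L \right)} = 2 L$
$u = 4$ ($u = \left(- 2 \left(-1\right)\right)^{2} = \left(\left(-1\right) \left(-2\right)\right)^{2} = 2^{2} = 4$)
$\left(-12065 + 5831\right) \left(u - 15059\right) - Q = \left(-12065 + 5831\right) \left(4 - 15059\right) - 7500 = \left(-6234\right) \left(-15055\right) - 7500 = 93852870 - 7500 = 93845370$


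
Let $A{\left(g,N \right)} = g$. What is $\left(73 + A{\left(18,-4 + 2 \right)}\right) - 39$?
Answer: $52$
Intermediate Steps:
$\left(73 + A{\left(18,-4 + 2 \right)}\right) - 39 = \left(73 + 18\right) - 39 = 91 - 39 = 52$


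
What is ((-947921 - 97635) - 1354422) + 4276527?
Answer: 1876549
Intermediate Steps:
((-947921 - 97635) - 1354422) + 4276527 = (-1045556 - 1354422) + 4276527 = -2399978 + 4276527 = 1876549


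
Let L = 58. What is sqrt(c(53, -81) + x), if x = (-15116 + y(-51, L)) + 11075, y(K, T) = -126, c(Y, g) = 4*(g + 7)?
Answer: I*sqrt(4463) ≈ 66.806*I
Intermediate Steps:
c(Y, g) = 28 + 4*g (c(Y, g) = 4*(7 + g) = 28 + 4*g)
x = -4167 (x = (-15116 - 126) + 11075 = -15242 + 11075 = -4167)
sqrt(c(53, -81) + x) = sqrt((28 + 4*(-81)) - 4167) = sqrt((28 - 324) - 4167) = sqrt(-296 - 4167) = sqrt(-4463) = I*sqrt(4463)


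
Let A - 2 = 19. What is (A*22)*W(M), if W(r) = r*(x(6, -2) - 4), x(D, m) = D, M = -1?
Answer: -924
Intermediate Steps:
W(r) = 2*r (W(r) = r*(6 - 4) = r*2 = 2*r)
A = 21 (A = 2 + 19 = 21)
(A*22)*W(M) = (21*22)*(2*(-1)) = 462*(-2) = -924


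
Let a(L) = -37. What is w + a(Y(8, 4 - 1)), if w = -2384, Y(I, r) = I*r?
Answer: -2421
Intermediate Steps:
w + a(Y(8, 4 - 1)) = -2384 - 37 = -2421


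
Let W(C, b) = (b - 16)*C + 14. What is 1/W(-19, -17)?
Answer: 1/641 ≈ 0.0015601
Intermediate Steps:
W(C, b) = 14 + C*(-16 + b) (W(C, b) = (-16 + b)*C + 14 = C*(-16 + b) + 14 = 14 + C*(-16 + b))
1/W(-19, -17) = 1/(14 - 16*(-19) - 19*(-17)) = 1/(14 + 304 + 323) = 1/641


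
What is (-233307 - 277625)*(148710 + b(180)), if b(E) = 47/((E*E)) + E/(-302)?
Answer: -92931619818425101/1223100 ≈ -7.5980e+10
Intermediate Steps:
b(E) = 47/E² - E/302 (b(E) = 47/(E²) + E*(-1/302) = 47/E² - E/302)
(-233307 - 277625)*(148710 + b(180)) = (-233307 - 277625)*(148710 + (47/180² - 1/302*180)) = -510932*(148710 + (47*(1/32400) - 90/151)) = -510932*(148710 + (47/32400 - 90/151)) = -510932*(148710 - 2908903/4892400) = -510932*727545895097/4892400 = -92931619818425101/1223100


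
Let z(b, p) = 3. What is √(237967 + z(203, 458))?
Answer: √237970 ≈ 487.82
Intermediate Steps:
√(237967 + z(203, 458)) = √(237967 + 3) = √237970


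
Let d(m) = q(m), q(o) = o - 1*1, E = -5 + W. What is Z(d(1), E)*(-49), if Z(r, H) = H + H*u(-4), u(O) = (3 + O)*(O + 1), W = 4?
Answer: 196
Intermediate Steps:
E = -1 (E = -5 + 4 = -1)
u(O) = (1 + O)*(3 + O) (u(O) = (3 + O)*(1 + O) = (1 + O)*(3 + O))
q(o) = -1 + o (q(o) = o - 1 = -1 + o)
d(m) = -1 + m
Z(r, H) = 4*H (Z(r, H) = H + H*(3 + (-4)**2 + 4*(-4)) = H + H*(3 + 16 - 16) = H + H*3 = H + 3*H = 4*H)
Z(d(1), E)*(-49) = (4*(-1))*(-49) = -4*(-49) = 196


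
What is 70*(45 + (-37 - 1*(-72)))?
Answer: 5600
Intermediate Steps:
70*(45 + (-37 - 1*(-72))) = 70*(45 + (-37 + 72)) = 70*(45 + 35) = 70*80 = 5600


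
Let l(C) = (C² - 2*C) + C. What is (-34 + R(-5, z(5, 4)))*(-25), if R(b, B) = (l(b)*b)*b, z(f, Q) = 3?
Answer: -17900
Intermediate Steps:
l(C) = C² - C
R(b, B) = b³*(-1 + b) (R(b, B) = ((b*(-1 + b))*b)*b = (b²*(-1 + b))*b = b³*(-1 + b))
(-34 + R(-5, z(5, 4)))*(-25) = (-34 + (-5)³*(-1 - 5))*(-25) = (-34 - 125*(-6))*(-25) = (-34 + 750)*(-25) = 716*(-25) = -17900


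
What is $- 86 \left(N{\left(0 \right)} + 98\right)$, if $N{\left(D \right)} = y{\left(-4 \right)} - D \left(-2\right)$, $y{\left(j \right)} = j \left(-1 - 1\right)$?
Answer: $-9116$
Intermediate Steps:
$y{\left(j \right)} = - 2 j$ ($y{\left(j \right)} = j \left(-2\right) = - 2 j$)
$N{\left(D \right)} = 8 + 2 D$ ($N{\left(D \right)} = \left(-2\right) \left(-4\right) - D \left(-2\right) = 8 - - 2 D = 8 + 2 D$)
$- 86 \left(N{\left(0 \right)} + 98\right) = - 86 \left(\left(8 + 2 \cdot 0\right) + 98\right) = - 86 \left(\left(8 + 0\right) + 98\right) = - 86 \left(8 + 98\right) = \left(-86\right) 106 = -9116$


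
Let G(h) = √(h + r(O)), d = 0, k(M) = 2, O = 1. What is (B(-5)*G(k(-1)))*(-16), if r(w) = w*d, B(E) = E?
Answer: 80*√2 ≈ 113.14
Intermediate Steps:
r(w) = 0 (r(w) = w*0 = 0)
G(h) = √h (G(h) = √(h + 0) = √h)
(B(-5)*G(k(-1)))*(-16) = -5*√2*(-16) = 80*√2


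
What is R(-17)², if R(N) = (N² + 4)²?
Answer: 7370050801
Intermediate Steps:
R(N) = (4 + N²)²
R(-17)² = ((4 + (-17)²)²)² = ((4 + 289)²)² = (293²)² = 85849² = 7370050801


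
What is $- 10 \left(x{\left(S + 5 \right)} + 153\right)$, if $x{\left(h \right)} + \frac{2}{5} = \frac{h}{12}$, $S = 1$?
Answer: $-1531$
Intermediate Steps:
$x{\left(h \right)} = - \frac{2}{5} + \frac{h}{12}$
$- 10 \left(x{\left(S + 5 \right)} + 153\right) = - 10 \left(\left(- \frac{2}{5} + \frac{1 + 5}{12}\right) + 153\right) = - 10 \left(\left(- \frac{2}{5} + \frac{1}{12} \cdot 6\right) + 153\right) = - 10 \left(\left(- \frac{2}{5} + \frac{1}{2}\right) + 153\right) = - 10 \left(\frac{1}{10} + 153\right) = \left(-10\right) \frac{1531}{10} = -1531$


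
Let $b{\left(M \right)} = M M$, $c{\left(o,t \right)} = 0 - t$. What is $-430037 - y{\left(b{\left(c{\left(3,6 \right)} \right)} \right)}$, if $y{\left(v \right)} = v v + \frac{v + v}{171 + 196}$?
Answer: $- \frac{158299283}{367} \approx -4.3133 \cdot 10^{5}$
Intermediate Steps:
$c{\left(o,t \right)} = - t$
$b{\left(M \right)} = M^{2}$
$y{\left(v \right)} = v^{2} + \frac{2 v}{367}$
$-430037 - y{\left(b{\left(c{\left(3,6 \right)} \right)} \right)} = -430037 - \frac{\left(\left(-1\right) 6\right)^{2} \left(2 + 367 \left(\left(-1\right) 6\right)^{2}\right)}{367} = -430037 - \frac{\left(-6\right)^{2} \left(2 + 367 \left(-6\right)^{2}\right)}{367} = -430037 - \frac{1}{367} \cdot 36 \left(2 + 367 \cdot 36\right) = -430037 - \frac{1}{367} \cdot 36 \left(2 + 13212\right) = -430037 - \frac{1}{367} \cdot 36 \cdot 13214 = -430037 - \frac{475704}{367} = - \frac{158299283}{367}$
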